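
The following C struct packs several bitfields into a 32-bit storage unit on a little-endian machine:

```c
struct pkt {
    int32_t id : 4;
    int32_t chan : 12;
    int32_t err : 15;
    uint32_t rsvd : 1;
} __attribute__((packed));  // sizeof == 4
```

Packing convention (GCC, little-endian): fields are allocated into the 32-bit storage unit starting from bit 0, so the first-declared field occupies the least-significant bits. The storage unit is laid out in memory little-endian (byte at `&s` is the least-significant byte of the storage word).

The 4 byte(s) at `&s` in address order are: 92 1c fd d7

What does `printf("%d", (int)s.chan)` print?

[0]=0x92 [1]=0x1c [2]=0xfd [3]=0xd7 (little-endian) → word 0xd7fd1c92
id [0+:4] = (word>>0) & 0xf = 2
chan [4+:12] = (word>>4) & 0xfff = 457  ←
err [16+:15] = (word>>16) & 0x7fff = 22525
rsvd [31+:1] = (word>>31) & 0x1 = 1
chan signed 12b, MSB=0: value = 457

457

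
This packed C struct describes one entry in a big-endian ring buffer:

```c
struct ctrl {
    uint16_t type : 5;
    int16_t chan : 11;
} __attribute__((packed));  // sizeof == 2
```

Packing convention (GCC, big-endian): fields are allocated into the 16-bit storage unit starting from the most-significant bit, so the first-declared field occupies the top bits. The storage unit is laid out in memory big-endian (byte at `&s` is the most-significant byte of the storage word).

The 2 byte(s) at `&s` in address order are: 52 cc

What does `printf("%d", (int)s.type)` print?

[0]=0x52 [1]=0xcc (big-endian) → word 0x52cc
type [11+:5] = (word>>11) & 0x1f = 10  ←
chan [0+:11] = (word>>0) & 0x7ff = 716

10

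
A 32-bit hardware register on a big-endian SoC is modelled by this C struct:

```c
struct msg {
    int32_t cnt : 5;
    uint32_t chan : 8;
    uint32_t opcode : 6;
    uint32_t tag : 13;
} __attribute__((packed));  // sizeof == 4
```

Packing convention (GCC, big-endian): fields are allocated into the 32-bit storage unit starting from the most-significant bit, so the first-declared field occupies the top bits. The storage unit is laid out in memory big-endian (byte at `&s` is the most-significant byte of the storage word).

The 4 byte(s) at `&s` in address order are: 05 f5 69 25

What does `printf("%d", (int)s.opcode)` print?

[0]=0x05 [1]=0xf5 [2]=0x69 [3]=0x25 (big-endian) → word 0x05f56925
cnt:5 @ bit 27 → (0x05f56925>>27)&0x1f = 0x0
chan:8 @ bit 19 → (0x05f56925>>19)&0xff = 0xbe
opcode:6 @ bit 13 → (0x05f56925>>13)&0x3f = 0x2b  ←
tag:13 @ bit 0 → (0x05f56925>>0)&0x1fff = 0x925

43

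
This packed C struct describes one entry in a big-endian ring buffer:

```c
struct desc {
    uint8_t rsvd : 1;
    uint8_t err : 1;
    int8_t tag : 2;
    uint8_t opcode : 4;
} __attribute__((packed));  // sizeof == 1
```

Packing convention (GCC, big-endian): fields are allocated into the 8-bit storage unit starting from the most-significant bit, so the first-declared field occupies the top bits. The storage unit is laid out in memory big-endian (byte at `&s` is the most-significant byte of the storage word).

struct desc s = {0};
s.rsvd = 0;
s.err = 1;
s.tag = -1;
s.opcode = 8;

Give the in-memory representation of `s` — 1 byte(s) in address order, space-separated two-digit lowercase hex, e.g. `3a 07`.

[7+:1] rsvd=0 & 0x1 = 0x0; word=0x00
[6+:1] err=1 & 0x1 = 0x1; word=0x40
[4+:2] tag=-1 & 0x3 = 0x3; word=0x70
[0+:4] opcode=8 & 0xf = 0x8; word=0x78
word = 0x78 → big-endian bytes:
  [0]=0x78

78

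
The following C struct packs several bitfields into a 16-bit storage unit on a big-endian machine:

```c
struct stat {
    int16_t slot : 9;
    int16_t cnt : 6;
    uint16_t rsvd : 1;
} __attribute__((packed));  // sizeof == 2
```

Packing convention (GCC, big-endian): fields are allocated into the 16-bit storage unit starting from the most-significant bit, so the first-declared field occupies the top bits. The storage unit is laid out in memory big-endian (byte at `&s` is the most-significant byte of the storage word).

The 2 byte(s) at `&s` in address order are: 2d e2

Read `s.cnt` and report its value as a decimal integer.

-15

[0]=0x2d [1]=0xe2 (big-endian) → word 0x2de2
slot [7+:9] = (word>>7) & 0x1ff = 91
cnt [1+:6] = (word>>1) & 0x3f = 49  ←
rsvd [0+:1] = (word>>0) & 0x1 = 0
cnt signed 6b, MSB=1: 49 - 64 = -15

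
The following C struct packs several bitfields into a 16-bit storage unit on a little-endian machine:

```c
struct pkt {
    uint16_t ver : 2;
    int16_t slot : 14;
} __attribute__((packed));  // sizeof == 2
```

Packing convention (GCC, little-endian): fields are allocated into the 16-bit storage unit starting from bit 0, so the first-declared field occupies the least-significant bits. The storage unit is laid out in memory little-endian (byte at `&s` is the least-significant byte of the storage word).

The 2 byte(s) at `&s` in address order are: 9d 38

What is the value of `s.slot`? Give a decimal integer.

3623

[0]=0x9d [1]=0x38 (little-endian) → word 0x389d
ver:2 @ bit 0 → (0x389d>>0)&0x3 = 0x1
slot:14 @ bit 2 → (0x389d>>2)&0x3fff = 0xe27  ←
slot signed 14b, MSB=0: value = 3623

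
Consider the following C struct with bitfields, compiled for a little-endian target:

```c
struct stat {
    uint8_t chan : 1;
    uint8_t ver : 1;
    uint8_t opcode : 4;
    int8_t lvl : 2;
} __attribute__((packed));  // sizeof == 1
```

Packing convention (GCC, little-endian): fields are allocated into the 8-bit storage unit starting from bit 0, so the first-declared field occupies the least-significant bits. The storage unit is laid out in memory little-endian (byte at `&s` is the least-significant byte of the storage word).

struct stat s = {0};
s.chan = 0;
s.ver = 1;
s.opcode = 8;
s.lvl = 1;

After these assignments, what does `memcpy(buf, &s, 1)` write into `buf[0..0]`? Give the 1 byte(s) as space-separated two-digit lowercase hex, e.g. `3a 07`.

62

chan (1b) val=0 bits=0x0 at bit 0: 0x00
ver (1b) val=1 bits=0x1 at bit 1: 0x02
opcode (4b) val=8 bits=0x8 at bit 2: 0x22
lvl (2b) val=1 bits=0x1 at bit 6: 0x62
word = 0x62 → little-endian bytes:
  [0]=0x62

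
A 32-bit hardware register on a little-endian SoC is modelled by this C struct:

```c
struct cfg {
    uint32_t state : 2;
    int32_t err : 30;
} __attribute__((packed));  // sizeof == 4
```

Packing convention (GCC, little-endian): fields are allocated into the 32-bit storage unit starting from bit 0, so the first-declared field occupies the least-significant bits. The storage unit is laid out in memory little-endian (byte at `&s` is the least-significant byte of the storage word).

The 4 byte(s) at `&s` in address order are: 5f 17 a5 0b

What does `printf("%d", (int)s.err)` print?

48842199

[0]=0x5f [1]=0x17 [2]=0xa5 [3]=0x0b (little-endian) → word 0x0ba5175f
state:2 @ bit 0 → (0x0ba5175f>>0)&0x3 = 0x3
err:30 @ bit 2 → (0x0ba5175f>>2)&0x3fffffff = 0x2e945d7  ←
err signed 30b, MSB=0: value = 48842199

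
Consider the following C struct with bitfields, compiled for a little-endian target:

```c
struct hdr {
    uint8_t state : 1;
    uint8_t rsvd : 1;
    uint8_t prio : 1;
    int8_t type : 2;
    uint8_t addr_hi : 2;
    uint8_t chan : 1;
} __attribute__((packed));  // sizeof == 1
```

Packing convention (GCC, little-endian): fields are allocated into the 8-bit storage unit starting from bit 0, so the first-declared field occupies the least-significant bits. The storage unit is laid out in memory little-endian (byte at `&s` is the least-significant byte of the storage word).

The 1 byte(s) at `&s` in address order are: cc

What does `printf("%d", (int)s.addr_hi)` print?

[0]=0xcc (little-endian) → word 0xcc
state [0+:1] = (word>>0) & 0x1 = 0
rsvd [1+:1] = (word>>1) & 0x1 = 0
prio [2+:1] = (word>>2) & 0x1 = 1
type [3+:2] = (word>>3) & 0x3 = 1
addr_hi [5+:2] = (word>>5) & 0x3 = 2  ←
chan [7+:1] = (word>>7) & 0x1 = 1

2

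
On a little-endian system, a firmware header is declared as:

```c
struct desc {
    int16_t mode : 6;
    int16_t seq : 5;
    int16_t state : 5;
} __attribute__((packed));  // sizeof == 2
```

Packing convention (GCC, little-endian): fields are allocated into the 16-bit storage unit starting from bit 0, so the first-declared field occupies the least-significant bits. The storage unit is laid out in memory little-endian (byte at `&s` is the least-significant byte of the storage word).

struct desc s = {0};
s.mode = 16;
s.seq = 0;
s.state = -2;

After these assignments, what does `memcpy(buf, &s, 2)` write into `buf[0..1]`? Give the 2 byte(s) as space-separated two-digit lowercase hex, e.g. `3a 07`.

10 f0

mode:6 = 16 → 0x10 << 0 → word 0x0010
seq:5 = 0 → 0x0 << 6 → word 0x0010
state:5 = -2 → 0x1e << 11 → word 0xf010
word = 0xf010 → little-endian bytes:
  [0]=0x10  [1]=0xf0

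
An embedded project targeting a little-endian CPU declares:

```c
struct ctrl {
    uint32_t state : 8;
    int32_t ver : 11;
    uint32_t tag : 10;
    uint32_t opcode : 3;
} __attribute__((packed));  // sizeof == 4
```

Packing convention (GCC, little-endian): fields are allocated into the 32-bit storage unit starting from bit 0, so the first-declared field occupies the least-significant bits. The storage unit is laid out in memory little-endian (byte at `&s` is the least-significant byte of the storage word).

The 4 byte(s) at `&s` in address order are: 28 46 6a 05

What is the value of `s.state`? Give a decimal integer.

[0]=0x28 [1]=0x46 [2]=0x6a [3]=0x05 (little-endian) → word 0x056a4628
state [0+:8] = (word>>0) & 0xff = 40  ←
ver [8+:11] = (word>>8) & 0x7ff = 582
tag [19+:10] = (word>>19) & 0x3ff = 173
opcode [29+:3] = (word>>29) & 0x7 = 0

40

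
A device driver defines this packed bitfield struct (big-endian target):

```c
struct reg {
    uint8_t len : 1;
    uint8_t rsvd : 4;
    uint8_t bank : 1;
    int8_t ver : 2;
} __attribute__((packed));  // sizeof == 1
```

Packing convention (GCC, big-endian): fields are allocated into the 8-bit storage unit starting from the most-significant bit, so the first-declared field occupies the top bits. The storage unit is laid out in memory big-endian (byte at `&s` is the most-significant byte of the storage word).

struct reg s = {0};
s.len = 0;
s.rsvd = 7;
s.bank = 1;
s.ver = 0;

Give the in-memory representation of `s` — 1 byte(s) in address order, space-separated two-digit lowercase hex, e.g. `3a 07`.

len:1 = 0 → 0x0 << 7 → word 0x00
rsvd:4 = 7 → 0x7 << 3 → word 0x38
bank:1 = 1 → 0x1 << 2 → word 0x3c
ver:2 = 0 → 0x0 << 0 → word 0x3c
word = 0x3c → big-endian bytes:
  [0]=0x3c

3c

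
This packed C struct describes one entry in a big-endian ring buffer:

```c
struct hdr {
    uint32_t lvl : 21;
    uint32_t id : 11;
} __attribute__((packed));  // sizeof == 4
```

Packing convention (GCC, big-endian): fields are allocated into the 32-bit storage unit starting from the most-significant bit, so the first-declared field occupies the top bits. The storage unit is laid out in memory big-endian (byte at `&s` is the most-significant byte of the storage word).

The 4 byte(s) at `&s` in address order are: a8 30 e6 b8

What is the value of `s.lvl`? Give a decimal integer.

1377820

[0]=0xa8 [1]=0x30 [2]=0xe6 [3]=0xb8 (big-endian) → word 0xa830e6b8
lvl [11+:21] = (word>>11) & 0x1fffff = 1377820  ←
id [0+:11] = (word>>0) & 0x7ff = 1720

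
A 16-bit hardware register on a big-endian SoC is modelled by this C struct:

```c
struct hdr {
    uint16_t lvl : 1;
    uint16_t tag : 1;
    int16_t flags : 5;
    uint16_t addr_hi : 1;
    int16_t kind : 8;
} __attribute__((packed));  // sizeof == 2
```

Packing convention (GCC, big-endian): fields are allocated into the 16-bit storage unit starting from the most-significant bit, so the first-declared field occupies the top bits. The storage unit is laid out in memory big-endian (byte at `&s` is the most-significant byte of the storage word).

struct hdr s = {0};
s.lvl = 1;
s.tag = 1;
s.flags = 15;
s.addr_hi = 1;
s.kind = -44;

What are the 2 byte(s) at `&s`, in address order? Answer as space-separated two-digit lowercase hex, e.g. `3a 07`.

df d4

lvl:1 = 1 → 0x1 << 15 → word 0x8000
tag:1 = 1 → 0x1 << 14 → word 0xc000
flags:5 = 15 → 0xf << 9 → word 0xde00
addr_hi:1 = 1 → 0x1 << 8 → word 0xdf00
kind:8 = -44 → 0xd4 << 0 → word 0xdfd4
word = 0xdfd4 → big-endian bytes:
  [0]=0xdf  [1]=0xd4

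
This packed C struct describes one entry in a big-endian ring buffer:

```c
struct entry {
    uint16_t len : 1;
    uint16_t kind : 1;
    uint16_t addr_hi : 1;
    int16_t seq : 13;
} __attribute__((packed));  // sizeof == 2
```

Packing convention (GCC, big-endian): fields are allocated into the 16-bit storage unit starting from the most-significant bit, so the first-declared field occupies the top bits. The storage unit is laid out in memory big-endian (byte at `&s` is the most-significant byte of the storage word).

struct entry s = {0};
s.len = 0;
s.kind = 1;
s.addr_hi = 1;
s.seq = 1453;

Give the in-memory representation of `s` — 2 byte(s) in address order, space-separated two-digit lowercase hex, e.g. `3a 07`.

65 ad

len:1 = 0 → 0x0 << 15 → word 0x0000
kind:1 = 1 → 0x1 << 14 → word 0x4000
addr_hi:1 = 1 → 0x1 << 13 → word 0x6000
seq:13 = 1453 → 0x5ad << 0 → word 0x65ad
word = 0x65ad → big-endian bytes:
  [0]=0x65  [1]=0xad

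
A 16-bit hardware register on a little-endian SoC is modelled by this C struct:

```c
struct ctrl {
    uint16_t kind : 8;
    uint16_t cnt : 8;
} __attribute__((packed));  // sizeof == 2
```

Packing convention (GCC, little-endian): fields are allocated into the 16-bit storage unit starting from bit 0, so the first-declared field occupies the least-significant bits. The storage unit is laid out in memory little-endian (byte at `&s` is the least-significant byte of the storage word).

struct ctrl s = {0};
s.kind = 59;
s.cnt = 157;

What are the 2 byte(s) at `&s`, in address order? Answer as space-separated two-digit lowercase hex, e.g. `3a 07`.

[0+:8] kind=59 & 0xff = 0x3b; word=0x003b
[8+:8] cnt=157 & 0xff = 0x9d; word=0x9d3b
word = 0x9d3b → little-endian bytes:
  [0]=0x3b  [1]=0x9d

3b 9d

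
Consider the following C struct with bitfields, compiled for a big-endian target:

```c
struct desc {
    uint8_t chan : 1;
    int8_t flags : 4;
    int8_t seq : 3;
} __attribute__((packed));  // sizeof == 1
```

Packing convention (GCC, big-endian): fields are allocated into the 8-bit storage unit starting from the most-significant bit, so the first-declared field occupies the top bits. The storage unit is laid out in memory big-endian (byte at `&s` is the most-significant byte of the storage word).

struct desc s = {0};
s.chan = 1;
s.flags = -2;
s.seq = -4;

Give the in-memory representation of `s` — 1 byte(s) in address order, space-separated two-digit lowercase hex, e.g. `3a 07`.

chan (1b) val=1 bits=0x1 at bit 7: 0x80
flags (4b) val=-2 bits=0xe at bit 3: 0xf0
seq (3b) val=-4 bits=0x4 at bit 0: 0xf4
word = 0xf4 → big-endian bytes:
  [0]=0xf4

f4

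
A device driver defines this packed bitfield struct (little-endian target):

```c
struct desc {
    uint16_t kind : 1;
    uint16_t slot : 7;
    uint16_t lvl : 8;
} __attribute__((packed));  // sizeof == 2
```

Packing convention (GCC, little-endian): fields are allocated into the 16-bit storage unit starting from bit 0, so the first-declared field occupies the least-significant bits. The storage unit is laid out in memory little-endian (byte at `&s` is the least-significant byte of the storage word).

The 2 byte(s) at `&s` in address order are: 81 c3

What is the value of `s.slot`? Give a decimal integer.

64

[0]=0x81 [1]=0xc3 (little-endian) → word 0xc381
kind [0+:1] = (word>>0) & 0x1 = 1
slot [1+:7] = (word>>1) & 0x7f = 64  ←
lvl [8+:8] = (word>>8) & 0xff = 195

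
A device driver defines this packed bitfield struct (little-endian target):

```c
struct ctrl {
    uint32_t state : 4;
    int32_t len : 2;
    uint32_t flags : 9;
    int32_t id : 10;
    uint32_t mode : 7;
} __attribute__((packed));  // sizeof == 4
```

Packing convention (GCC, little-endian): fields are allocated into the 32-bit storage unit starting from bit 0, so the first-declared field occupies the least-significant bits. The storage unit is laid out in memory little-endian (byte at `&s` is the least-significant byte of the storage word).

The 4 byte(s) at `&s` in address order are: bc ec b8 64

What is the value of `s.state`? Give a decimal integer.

[0]=0xbc [1]=0xec [2]=0xb8 [3]=0x64 (little-endian) → word 0x64b8ecbc
state:4 @ bit 0 → (0x64b8ecbc>>0)&0xf = 0xc  ←
len:2 @ bit 4 → (0x64b8ecbc>>4)&0x3 = 0x3
flags:9 @ bit 6 → (0x64b8ecbc>>6)&0x1ff = 0x1b2
id:10 @ bit 15 → (0x64b8ecbc>>15)&0x3ff = 0x171
mode:7 @ bit 25 → (0x64b8ecbc>>25)&0x7f = 0x32

12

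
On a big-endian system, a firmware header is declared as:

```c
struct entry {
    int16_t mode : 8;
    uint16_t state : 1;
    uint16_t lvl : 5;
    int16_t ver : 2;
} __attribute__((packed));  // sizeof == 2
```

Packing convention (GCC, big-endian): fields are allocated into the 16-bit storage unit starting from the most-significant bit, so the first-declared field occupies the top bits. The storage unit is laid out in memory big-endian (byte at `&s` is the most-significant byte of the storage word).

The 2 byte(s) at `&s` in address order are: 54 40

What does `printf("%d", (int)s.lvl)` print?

[0]=0x54 [1]=0x40 (big-endian) → word 0x5440
mode [8+:8] = (word>>8) & 0xff = 84
state [7+:1] = (word>>7) & 0x1 = 0
lvl [2+:5] = (word>>2) & 0x1f = 16  ←
ver [0+:2] = (word>>0) & 0x3 = 0

16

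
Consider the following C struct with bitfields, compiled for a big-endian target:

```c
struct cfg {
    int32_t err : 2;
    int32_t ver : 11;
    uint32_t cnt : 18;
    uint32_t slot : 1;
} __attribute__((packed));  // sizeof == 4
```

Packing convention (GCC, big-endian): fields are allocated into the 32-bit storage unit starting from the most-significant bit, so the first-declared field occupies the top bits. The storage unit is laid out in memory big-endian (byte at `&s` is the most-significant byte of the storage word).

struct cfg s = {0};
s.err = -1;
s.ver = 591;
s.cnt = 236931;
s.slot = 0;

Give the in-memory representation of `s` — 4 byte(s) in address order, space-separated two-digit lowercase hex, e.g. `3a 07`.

err:2 = -1 → 0x3 << 30 → word 0xc0000000
ver:11 = 591 → 0x24f << 19 → word 0xd2780000
cnt:18 = 236931 → 0x39d83 << 1 → word 0xd27f3b06
slot:1 = 0 → 0x0 << 0 → word 0xd27f3b06
word = 0xd27f3b06 → big-endian bytes:
  [0]=0xd2  [1]=0x7f  [2]=0x3b  [3]=0x06

d2 7f 3b 06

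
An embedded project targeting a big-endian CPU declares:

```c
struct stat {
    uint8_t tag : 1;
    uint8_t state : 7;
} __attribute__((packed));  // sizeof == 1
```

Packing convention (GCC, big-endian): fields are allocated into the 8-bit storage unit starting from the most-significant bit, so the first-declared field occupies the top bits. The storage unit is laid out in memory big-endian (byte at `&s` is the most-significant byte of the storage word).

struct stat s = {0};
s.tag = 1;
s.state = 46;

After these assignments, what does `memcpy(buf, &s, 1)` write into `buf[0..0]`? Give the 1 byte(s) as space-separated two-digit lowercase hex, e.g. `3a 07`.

ae

tag (1b) val=1 bits=0x1 at bit 7: 0x80
state (7b) val=46 bits=0x2e at bit 0: 0xae
word = 0xae → big-endian bytes:
  [0]=0xae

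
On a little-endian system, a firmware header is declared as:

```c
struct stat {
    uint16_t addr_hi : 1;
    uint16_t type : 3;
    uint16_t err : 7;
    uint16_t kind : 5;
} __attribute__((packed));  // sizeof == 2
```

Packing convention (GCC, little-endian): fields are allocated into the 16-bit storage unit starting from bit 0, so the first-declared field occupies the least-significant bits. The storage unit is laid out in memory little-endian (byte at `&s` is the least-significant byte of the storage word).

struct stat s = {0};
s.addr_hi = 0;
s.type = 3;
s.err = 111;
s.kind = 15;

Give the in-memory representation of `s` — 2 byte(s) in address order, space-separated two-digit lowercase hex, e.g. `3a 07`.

f6 7e

addr_hi (1b) val=0 bits=0x0 at bit 0: 0x0000
type (3b) val=3 bits=0x3 at bit 1: 0x0006
err (7b) val=111 bits=0x6f at bit 4: 0x06f6
kind (5b) val=15 bits=0xf at bit 11: 0x7ef6
word = 0x7ef6 → little-endian bytes:
  [0]=0xf6  [1]=0x7e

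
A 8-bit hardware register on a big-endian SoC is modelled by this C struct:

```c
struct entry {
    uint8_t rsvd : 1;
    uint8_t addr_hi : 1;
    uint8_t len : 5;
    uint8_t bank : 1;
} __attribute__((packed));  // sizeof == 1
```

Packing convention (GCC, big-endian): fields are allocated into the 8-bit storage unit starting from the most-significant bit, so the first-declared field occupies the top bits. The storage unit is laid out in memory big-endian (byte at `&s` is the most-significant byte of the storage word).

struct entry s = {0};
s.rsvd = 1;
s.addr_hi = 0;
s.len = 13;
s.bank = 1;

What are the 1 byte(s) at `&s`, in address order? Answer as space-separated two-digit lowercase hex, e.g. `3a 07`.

9b

[7+:1] rsvd=1 & 0x1 = 0x1; word=0x80
[6+:1] addr_hi=0 & 0x1 = 0x0; word=0x80
[1+:5] len=13 & 0x1f = 0xd; word=0x9a
[0+:1] bank=1 & 0x1 = 0x1; word=0x9b
word = 0x9b → big-endian bytes:
  [0]=0x9b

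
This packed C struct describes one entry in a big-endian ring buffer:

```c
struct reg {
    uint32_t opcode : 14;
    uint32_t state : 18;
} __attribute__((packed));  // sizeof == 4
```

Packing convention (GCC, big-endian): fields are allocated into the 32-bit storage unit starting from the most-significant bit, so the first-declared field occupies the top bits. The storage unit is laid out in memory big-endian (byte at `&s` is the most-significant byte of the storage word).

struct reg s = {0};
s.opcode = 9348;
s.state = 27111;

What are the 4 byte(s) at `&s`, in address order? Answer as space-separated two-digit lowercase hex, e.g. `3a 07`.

opcode:14 = 9348 → 0x2484 << 18 → word 0x92100000
state:18 = 27111 → 0x69e7 << 0 → word 0x921069e7
word = 0x921069e7 → big-endian bytes:
  [0]=0x92  [1]=0x10  [2]=0x69  [3]=0xe7

92 10 69 e7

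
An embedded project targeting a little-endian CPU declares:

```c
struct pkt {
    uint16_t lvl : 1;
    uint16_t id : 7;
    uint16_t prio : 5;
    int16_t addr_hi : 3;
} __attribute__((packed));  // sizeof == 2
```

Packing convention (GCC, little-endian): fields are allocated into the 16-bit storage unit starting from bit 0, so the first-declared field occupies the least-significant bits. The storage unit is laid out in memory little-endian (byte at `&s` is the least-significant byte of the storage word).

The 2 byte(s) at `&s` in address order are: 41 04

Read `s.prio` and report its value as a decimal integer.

[0]=0x41 [1]=0x04 (little-endian) → word 0x0441
lvl:1 @ bit 0 → (0x0441>>0)&0x1 = 0x1
id:7 @ bit 1 → (0x0441>>1)&0x7f = 0x20
prio:5 @ bit 8 → (0x0441>>8)&0x1f = 0x4  ←
addr_hi:3 @ bit 13 → (0x0441>>13)&0x7 = 0x0

4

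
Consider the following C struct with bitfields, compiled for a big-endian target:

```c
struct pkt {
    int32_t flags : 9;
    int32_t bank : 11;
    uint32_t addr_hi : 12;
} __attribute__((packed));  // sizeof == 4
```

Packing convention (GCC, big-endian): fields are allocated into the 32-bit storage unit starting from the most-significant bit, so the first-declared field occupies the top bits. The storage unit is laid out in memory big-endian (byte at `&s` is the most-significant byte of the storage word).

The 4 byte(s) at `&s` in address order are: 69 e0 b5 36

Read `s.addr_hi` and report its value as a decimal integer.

[0]=0x69 [1]=0xe0 [2]=0xb5 [3]=0x36 (big-endian) → word 0x69e0b536
flags [23+:9] = (word>>23) & 0x1ff = 211
bank [12+:11] = (word>>12) & 0x7ff = 1547
addr_hi [0+:12] = (word>>0) & 0xfff = 1334  ←

1334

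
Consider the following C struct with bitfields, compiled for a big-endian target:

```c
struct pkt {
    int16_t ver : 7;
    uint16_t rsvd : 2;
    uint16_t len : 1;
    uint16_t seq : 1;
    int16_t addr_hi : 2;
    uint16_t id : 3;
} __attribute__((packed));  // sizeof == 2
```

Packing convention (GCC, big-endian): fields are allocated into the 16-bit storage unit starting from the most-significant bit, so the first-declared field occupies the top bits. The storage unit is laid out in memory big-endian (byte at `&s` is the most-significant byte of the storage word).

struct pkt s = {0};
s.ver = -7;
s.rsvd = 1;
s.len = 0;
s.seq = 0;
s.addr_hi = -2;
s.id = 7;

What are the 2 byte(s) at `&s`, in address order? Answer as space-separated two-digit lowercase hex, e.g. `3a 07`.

ver:7 = -7 → 0x79 << 9 → word 0xf200
rsvd:2 = 1 → 0x1 << 7 → word 0xf280
len:1 = 0 → 0x0 << 6 → word 0xf280
seq:1 = 0 → 0x0 << 5 → word 0xf280
addr_hi:2 = -2 → 0x2 << 3 → word 0xf290
id:3 = 7 → 0x7 << 0 → word 0xf297
word = 0xf297 → big-endian bytes:
  [0]=0xf2  [1]=0x97

f2 97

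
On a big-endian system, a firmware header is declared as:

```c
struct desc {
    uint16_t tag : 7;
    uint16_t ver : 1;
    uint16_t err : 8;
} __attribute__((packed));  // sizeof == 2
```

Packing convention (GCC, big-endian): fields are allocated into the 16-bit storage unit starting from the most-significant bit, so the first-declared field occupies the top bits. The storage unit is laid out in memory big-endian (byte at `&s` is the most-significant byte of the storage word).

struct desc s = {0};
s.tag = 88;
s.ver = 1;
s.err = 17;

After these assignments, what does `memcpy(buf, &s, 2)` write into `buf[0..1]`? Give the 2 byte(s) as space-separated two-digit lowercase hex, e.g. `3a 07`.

tag (7b) val=88 bits=0x58 at bit 9: 0xb000
ver (1b) val=1 bits=0x1 at bit 8: 0xb100
err (8b) val=17 bits=0x11 at bit 0: 0xb111
word = 0xb111 → big-endian bytes:
  [0]=0xb1  [1]=0x11

b1 11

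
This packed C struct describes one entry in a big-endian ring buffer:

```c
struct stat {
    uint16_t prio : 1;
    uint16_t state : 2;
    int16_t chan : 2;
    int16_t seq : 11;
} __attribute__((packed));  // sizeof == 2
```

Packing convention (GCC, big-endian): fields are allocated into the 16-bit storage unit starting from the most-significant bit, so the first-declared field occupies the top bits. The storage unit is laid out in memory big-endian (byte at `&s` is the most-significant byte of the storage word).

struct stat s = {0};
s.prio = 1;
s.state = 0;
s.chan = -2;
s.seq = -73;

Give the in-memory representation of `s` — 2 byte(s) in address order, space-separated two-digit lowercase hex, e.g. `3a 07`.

[15+:1] prio=1 & 0x1 = 0x1; word=0x8000
[13+:2] state=0 & 0x3 = 0x0; word=0x8000
[11+:2] chan=-2 & 0x3 = 0x2; word=0x9000
[0+:11] seq=-73 & 0x7ff = 0x7b7; word=0x97b7
word = 0x97b7 → big-endian bytes:
  [0]=0x97  [1]=0xb7

97 b7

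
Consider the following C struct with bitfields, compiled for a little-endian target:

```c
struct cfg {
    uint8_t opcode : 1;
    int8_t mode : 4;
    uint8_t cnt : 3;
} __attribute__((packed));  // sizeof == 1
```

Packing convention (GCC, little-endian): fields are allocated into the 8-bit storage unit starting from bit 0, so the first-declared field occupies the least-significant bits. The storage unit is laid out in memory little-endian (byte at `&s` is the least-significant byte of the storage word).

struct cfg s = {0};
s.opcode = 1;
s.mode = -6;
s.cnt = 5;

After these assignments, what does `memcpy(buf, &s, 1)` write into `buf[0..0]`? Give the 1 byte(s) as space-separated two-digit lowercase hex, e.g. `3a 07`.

b5

opcode:1 = 1 → 0x1 << 0 → word 0x01
mode:4 = -6 → 0xa << 1 → word 0x15
cnt:3 = 5 → 0x5 << 5 → word 0xb5
word = 0xb5 → little-endian bytes:
  [0]=0xb5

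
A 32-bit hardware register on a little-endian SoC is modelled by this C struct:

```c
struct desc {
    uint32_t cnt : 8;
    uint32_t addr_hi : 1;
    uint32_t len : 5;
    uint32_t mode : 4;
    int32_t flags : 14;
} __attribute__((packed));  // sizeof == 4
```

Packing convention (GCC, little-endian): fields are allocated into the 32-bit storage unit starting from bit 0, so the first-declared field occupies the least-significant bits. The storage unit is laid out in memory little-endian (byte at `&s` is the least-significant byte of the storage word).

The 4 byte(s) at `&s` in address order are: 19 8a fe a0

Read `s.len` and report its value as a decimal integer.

5

[0]=0x19 [1]=0x8a [2]=0xfe [3]=0xa0 (little-endian) → word 0xa0fe8a19
cnt:8 @ bit 0 → (0xa0fe8a19>>0)&0xff = 0x19
addr_hi:1 @ bit 8 → (0xa0fe8a19>>8)&0x1 = 0x0
len:5 @ bit 9 → (0xa0fe8a19>>9)&0x1f = 0x5  ←
mode:4 @ bit 14 → (0xa0fe8a19>>14)&0xf = 0xa
flags:14 @ bit 18 → (0xa0fe8a19>>18)&0x3fff = 0x283f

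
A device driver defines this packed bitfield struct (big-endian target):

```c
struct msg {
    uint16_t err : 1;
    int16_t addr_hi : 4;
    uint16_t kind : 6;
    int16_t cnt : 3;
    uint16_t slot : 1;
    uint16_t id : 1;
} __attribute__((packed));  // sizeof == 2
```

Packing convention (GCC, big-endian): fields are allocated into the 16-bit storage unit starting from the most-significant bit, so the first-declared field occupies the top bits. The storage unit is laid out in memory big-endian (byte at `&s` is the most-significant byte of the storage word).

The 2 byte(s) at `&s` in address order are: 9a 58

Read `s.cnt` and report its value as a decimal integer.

-2

[0]=0x9a [1]=0x58 (big-endian) → word 0x9a58
err [15+:1] = (word>>15) & 0x1 = 1
addr_hi [11+:4] = (word>>11) & 0xf = 3
kind [5+:6] = (word>>5) & 0x3f = 18
cnt [2+:3] = (word>>2) & 0x7 = 6  ←
slot [1+:1] = (word>>1) & 0x1 = 0
id [0+:1] = (word>>0) & 0x1 = 0
cnt signed 3b, MSB=1: 6 - 8 = -2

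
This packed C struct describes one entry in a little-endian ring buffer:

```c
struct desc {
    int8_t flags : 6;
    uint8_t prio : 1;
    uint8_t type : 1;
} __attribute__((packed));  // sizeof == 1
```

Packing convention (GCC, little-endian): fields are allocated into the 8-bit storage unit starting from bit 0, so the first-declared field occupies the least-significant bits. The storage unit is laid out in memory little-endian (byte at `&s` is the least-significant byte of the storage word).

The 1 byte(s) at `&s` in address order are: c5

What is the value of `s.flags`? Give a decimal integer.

[0]=0xc5 (little-endian) → word 0xc5
flags [0+:6] = (word>>0) & 0x3f = 5  ←
prio [6+:1] = (word>>6) & 0x1 = 1
type [7+:1] = (word>>7) & 0x1 = 1
flags signed 6b, MSB=0: value = 5

5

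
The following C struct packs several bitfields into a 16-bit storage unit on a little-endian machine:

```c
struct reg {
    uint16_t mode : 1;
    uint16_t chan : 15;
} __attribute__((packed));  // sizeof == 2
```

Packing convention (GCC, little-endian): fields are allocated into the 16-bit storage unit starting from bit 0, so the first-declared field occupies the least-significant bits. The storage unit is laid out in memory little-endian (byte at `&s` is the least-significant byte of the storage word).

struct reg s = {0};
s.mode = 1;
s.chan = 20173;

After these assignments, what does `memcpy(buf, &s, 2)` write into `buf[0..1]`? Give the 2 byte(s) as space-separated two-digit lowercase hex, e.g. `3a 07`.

9b 9d

mode (1b) val=1 bits=0x1 at bit 0: 0x0001
chan (15b) val=20173 bits=0x4ecd at bit 1: 0x9d9b
word = 0x9d9b → little-endian bytes:
  [0]=0x9b  [1]=0x9d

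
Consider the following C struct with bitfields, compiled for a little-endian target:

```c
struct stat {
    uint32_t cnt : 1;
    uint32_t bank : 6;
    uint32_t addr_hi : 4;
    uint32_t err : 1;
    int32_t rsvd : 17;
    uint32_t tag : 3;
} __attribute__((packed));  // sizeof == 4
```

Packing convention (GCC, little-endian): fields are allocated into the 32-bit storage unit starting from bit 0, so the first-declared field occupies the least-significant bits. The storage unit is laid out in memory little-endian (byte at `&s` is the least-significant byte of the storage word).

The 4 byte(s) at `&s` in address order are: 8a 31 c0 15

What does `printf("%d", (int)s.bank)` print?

5

[0]=0x8a [1]=0x31 [2]=0xc0 [3]=0x15 (little-endian) → word 0x15c0318a
cnt [0+:1] = (word>>0) & 0x1 = 0
bank [1+:6] = (word>>1) & 0x3f = 5  ←
addr_hi [7+:4] = (word>>7) & 0xf = 3
err [11+:1] = (word>>11) & 0x1 = 0
rsvd [12+:17] = (word>>12) & 0x1ffff = 89091
tag [29+:3] = (word>>29) & 0x7 = 0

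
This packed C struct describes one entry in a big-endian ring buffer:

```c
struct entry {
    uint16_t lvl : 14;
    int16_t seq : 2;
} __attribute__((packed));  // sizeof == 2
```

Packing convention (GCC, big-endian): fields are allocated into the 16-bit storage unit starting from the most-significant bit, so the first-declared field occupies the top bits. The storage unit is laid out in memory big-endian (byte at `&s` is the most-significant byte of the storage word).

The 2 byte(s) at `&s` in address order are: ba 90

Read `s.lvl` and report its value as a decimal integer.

11940

[0]=0xba [1]=0x90 (big-endian) → word 0xba90
lvl [2+:14] = (word>>2) & 0x3fff = 11940  ←
seq [0+:2] = (word>>0) & 0x3 = 0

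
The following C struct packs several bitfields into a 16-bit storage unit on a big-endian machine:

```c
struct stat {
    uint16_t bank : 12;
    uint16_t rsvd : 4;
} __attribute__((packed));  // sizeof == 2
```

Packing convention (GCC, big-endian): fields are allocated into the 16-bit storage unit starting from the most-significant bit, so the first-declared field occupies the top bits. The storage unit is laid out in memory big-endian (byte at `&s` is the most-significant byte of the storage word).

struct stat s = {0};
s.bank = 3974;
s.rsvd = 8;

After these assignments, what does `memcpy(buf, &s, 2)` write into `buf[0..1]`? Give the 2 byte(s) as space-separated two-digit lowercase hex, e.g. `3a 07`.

[4+:12] bank=3974 & 0xfff = 0xf86; word=0xf860
[0+:4] rsvd=8 & 0xf = 0x8; word=0xf868
word = 0xf868 → big-endian bytes:
  [0]=0xf8  [1]=0x68

f8 68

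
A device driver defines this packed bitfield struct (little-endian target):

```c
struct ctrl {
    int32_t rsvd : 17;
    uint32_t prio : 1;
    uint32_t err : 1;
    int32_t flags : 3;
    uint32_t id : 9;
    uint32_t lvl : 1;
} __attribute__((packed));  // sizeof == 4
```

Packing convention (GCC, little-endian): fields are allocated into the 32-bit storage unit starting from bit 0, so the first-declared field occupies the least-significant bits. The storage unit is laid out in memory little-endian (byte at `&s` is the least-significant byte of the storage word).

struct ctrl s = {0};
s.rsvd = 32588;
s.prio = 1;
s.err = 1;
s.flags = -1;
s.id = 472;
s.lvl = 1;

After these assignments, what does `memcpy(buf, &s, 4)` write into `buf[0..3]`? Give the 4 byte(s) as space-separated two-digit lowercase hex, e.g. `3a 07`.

4c 7f 3e f6

rsvd (17b) val=32588 bits=0x7f4c at bit 0: 0x00007f4c
prio (1b) val=1 bits=0x1 at bit 17: 0x00027f4c
err (1b) val=1 bits=0x1 at bit 18: 0x00067f4c
flags (3b) val=-1 bits=0x7 at bit 19: 0x003e7f4c
id (9b) val=472 bits=0x1d8 at bit 22: 0x763e7f4c
lvl (1b) val=1 bits=0x1 at bit 31: 0xf63e7f4c
word = 0xf63e7f4c → little-endian bytes:
  [0]=0x4c  [1]=0x7f  [2]=0x3e  [3]=0xf6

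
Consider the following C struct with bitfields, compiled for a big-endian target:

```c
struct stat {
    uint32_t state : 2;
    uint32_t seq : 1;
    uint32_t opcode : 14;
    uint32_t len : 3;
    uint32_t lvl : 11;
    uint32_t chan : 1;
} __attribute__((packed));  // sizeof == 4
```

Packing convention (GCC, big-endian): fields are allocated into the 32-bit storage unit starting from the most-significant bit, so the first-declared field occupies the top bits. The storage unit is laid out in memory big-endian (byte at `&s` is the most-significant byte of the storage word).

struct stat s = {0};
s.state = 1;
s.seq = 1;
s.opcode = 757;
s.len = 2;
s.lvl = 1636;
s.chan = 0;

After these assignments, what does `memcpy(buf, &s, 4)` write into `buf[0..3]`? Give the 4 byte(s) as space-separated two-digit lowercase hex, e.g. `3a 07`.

61 7a ac c8

state (2b) val=1 bits=0x1 at bit 30: 0x40000000
seq (1b) val=1 bits=0x1 at bit 29: 0x60000000
opcode (14b) val=757 bits=0x2f5 at bit 15: 0x617a8000
len (3b) val=2 bits=0x2 at bit 12: 0x617aa000
lvl (11b) val=1636 bits=0x664 at bit 1: 0x617aacc8
chan (1b) val=0 bits=0x0 at bit 0: 0x617aacc8
word = 0x617aacc8 → big-endian bytes:
  [0]=0x61  [1]=0x7a  [2]=0xac  [3]=0xc8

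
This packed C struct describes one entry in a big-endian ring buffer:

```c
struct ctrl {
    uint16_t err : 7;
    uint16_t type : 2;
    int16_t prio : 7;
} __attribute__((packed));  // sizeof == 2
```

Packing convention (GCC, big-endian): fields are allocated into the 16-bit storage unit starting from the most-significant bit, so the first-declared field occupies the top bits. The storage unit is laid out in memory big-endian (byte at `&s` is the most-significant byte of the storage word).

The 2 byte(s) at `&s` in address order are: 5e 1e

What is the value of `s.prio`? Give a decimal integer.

[0]=0x5e [1]=0x1e (big-endian) → word 0x5e1e
err:7 @ bit 9 → (0x5e1e>>9)&0x7f = 0x2f
type:2 @ bit 7 → (0x5e1e>>7)&0x3 = 0x0
prio:7 @ bit 0 → (0x5e1e>>0)&0x7f = 0x1e  ←
prio signed 7b, MSB=0: value = 30

30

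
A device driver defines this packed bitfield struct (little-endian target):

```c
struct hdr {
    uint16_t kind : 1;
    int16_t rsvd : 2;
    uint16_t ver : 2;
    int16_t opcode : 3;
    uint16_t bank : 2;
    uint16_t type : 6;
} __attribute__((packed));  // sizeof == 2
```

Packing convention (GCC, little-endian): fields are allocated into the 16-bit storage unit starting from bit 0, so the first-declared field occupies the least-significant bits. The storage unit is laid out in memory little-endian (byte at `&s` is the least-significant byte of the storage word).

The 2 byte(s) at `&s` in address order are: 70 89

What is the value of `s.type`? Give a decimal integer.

34

[0]=0x70 [1]=0x89 (little-endian) → word 0x8970
kind:1 @ bit 0 → (0x8970>>0)&0x1 = 0x0
rsvd:2 @ bit 1 → (0x8970>>1)&0x3 = 0x0
ver:2 @ bit 3 → (0x8970>>3)&0x3 = 0x2
opcode:3 @ bit 5 → (0x8970>>5)&0x7 = 0x3
bank:2 @ bit 8 → (0x8970>>8)&0x3 = 0x1
type:6 @ bit 10 → (0x8970>>10)&0x3f = 0x22  ←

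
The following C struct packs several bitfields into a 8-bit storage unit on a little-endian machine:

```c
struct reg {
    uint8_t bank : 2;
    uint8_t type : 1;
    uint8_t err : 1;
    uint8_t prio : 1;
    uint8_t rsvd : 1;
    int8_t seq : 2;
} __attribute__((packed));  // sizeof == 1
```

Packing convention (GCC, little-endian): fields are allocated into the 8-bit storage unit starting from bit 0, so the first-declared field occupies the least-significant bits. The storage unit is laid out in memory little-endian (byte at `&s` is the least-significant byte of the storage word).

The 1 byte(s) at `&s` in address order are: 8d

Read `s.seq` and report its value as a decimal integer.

-2

[0]=0x8d (little-endian) → word 0x8d
bank [0+:2] = (word>>0) & 0x3 = 1
type [2+:1] = (word>>2) & 0x1 = 1
err [3+:1] = (word>>3) & 0x1 = 1
prio [4+:1] = (word>>4) & 0x1 = 0
rsvd [5+:1] = (word>>5) & 0x1 = 0
seq [6+:2] = (word>>6) & 0x3 = 2  ←
seq signed 2b, MSB=1: 2 - 4 = -2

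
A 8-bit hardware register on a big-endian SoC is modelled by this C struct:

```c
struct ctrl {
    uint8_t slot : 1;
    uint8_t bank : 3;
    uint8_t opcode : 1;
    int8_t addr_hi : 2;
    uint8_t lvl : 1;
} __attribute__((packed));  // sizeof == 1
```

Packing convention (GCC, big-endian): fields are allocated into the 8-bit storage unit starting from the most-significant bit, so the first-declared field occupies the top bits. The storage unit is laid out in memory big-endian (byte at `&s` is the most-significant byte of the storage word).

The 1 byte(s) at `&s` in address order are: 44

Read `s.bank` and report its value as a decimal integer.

[0]=0x44 (big-endian) → word 0x44
slot:1 @ bit 7 → (0x44>>7)&0x1 = 0x0
bank:3 @ bit 4 → (0x44>>4)&0x7 = 0x4  ←
opcode:1 @ bit 3 → (0x44>>3)&0x1 = 0x0
addr_hi:2 @ bit 1 → (0x44>>1)&0x3 = 0x2
lvl:1 @ bit 0 → (0x44>>0)&0x1 = 0x0

4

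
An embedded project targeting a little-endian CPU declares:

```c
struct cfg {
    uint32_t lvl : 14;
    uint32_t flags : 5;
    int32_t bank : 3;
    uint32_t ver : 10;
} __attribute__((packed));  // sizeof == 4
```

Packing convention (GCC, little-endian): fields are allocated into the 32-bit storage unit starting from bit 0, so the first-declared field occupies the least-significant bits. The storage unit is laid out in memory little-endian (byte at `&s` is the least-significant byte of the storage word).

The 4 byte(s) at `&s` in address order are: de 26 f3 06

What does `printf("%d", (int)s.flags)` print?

[0]=0xde [1]=0x26 [2]=0xf3 [3]=0x06 (little-endian) → word 0x06f326de
lvl:14 @ bit 0 → (0x06f326de>>0)&0x3fff = 0x26de
flags:5 @ bit 14 → (0x06f326de>>14)&0x1f = 0xc  ←
bank:3 @ bit 19 → (0x06f326de>>19)&0x7 = 0x6
ver:10 @ bit 22 → (0x06f326de>>22)&0x3ff = 0x1b

12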